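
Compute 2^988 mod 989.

2^1 ≡ 2 (mod 989)
2^2 ≡ 2^2 = 4 ≡ 4 (mod 989)
2^4 ≡ 4^2 = 16 ≡ 16 (mod 989)
2^8 ≡ 16^2 = 256 ≡ 256 (mod 989)
2^16 ≡ 256^2 = 65536 ≡ 262 (mod 989)
2^32 ≡ 262^2 = 68644 ≡ 403 (mod 989)
2^64 ≡ 403^2 = 162409 ≡ 213 (mod 989)
2^128 ≡ 213^2 = 45369 ≡ 864 (mod 989)
2^256 ≡ 864^2 = 746496 ≡ 790 (mod 989)
2^512 ≡ 790^2 = 624100 ≡ 41 (mod 989)
988 = 512 + 256 + 128 + 64 + 16 + 8 + 4 in binary powers of 2.
So 2^988 ≡ 41 · 790 · 864 · 213 · 262 · 256 · 16 ≡ 213 (mod 989).
Since 213 ≠ 1, base 2 is a Fermat witness: 989 is composite.

213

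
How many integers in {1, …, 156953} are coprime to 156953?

Factor: 156953 = 31 · 61 · 83.
φ(156953) = (31−1) · (61−1) · (83−1) = 30 · 60 · 82 = 147600.

147600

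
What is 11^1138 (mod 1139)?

11^1 ≡ 11 (mod 1139)
11^2 ≡ 11^2 = 121 ≡ 121 (mod 1139)
11^4 ≡ 121^2 = 14641 ≡ 973 (mod 1139)
11^8 ≡ 973^2 = 946729 ≡ 220 (mod 1139)
11^16 ≡ 220^2 = 48400 ≡ 562 (mod 1139)
11^32 ≡ 562^2 = 315844 ≡ 341 (mod 1139)
11^64 ≡ 341^2 = 116281 ≡ 103 (mod 1139)
11^128 ≡ 103^2 = 10609 ≡ 358 (mod 1139)
11^256 ≡ 358^2 = 128164 ≡ 596 (mod 1139)
11^512 ≡ 596^2 = 355216 ≡ 987 (mod 1139)
11^1024 ≡ 987^2 = 974169 ≡ 324 (mod 1139)
1138 = 1024 + 64 + 32 + 16 + 2 in binary powers of 2.
So 11^1138 ≡ 324 · 103 · 341 · 562 · 121 ≡ 495 (mod 1139).
Since 495 ≠ 1, base 11 is a Fermat witness: 1139 is composite.

495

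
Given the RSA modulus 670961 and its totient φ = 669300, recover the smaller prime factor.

φ(n) = (p−1)(q−1) = n − (p+q) + 1, so p + q = 670961 − 669300 + 1 = 1662.
p and q are the roots of t² − 1662t + 670961 = 0.
Discriminant: 1662² − 4·670961 = 2762244 − 2683844 = 78400; √78400 = 280.
q = (1662 − 280)/2 = 691, p = (1662 + 280)/2 = 971.
Check: 691 · 971 = 670961.

691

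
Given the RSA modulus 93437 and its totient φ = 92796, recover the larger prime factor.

φ(n) = (p−1)(q−1) = n − (p+q) + 1, so p + q = 93437 − 92796 + 1 = 642.
p and q are the roots of t² − 642t + 93437 = 0.
Discriminant: 642² − 4·93437 = 412164 − 373748 = 38416; √38416 = 196.
q = (642 − 196)/2 = 223, p = (642 + 196)/2 = 419.
Check: 223 · 419 = 93437.

419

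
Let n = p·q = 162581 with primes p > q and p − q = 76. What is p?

443

Since p = q + 76, we have 162581 = q(q + 76), so q² + 76q − 162581 = 0.
Discriminant: 76² + 4·162581 = 5776 + 650324 = 656100; √656100 = 810.
q = (−76 + 810)/2 = 367, and p = q + 76 = 443.
Check: 367 · 443 = 162581.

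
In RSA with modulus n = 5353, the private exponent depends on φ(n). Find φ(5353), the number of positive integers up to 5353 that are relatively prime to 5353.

Factor: 5353 = 53 · 101.
φ(5353) = (53−1) · (101−1) = 52 · 100 = 5200.

5200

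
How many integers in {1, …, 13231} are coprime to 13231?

Factor: 13231 = 101 · 131.
φ(13231) = (101−1) · (131−1) = 100 · 130 = 13000.

13000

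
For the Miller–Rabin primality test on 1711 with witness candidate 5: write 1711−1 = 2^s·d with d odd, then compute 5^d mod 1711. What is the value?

730

1711 − 1 = 1710 = 2^1 · 855, so d = 855.
5^1 ≡ 5 (mod 1711)
5^2 ≡ 5^2 = 25 ≡ 25 (mod 1711)
5^4 ≡ 25^2 = 625 ≡ 625 (mod 1711)
5^8 ≡ 625^2 = 390625 ≡ 517 (mod 1711)
5^16 ≡ 517^2 = 267289 ≡ 373 (mod 1711)
5^32 ≡ 373^2 = 139129 ≡ 538 (mod 1711)
5^64 ≡ 538^2 = 289444 ≡ 285 (mod 1711)
5^128 ≡ 285^2 = 81225 ≡ 808 (mod 1711)
5^256 ≡ 808^2 = 652864 ≡ 973 (mod 1711)
5^512 ≡ 973^2 = 946729 ≡ 546 (mod 1711)
855 = 512 + 256 + 64 + 16 + 4 + 2 + 1 in binary powers of 2.
So 5^855 ≡ 546 · 973 · 285 · 373 · 625 · 25 · 5 ≡ 730 (mod 1711).
Squaring chain: 730; never reaches −1, so base 5 is a Miller–Rabin witness that 1711 is composite.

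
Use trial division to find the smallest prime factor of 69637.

83

69637 is odd.
Digit sum 31, not divisible by 3.
Ends in 7: not divisible by 5.
7: 69637 = 7·9948 + 1
11: 69637 = 11·6330 + 7
13: 69637 = 13·5356 + 9
17: 69637 = 17·4096 + 5
19: 69637 = 19·3665 + 2
23: 69637 = 23·3027 + 16
29: 69637 = 29·2401 + 8
31: 69637 = 31·2246 + 11
37: 69637 = 37·1882 + 3
41: 69637 = 41·1698 + 19
43: 69637 = 43·1619 + 20
47: 69637 = 47·1481 + 30
53: 69637 = 53·1313 + 48
59: 69637 = 59·1180 + 17
61: 69637 = 61·1141 + 36
67: 69637 = 67·1039 + 24
71: 69637 = 71·980 + 57
73: 69637 = 73·953 + 68
79: 69637 = 79·881 + 38
83: 69637 = 83·839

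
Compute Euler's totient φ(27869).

26040

Factor: 27869 = 29 · 31^2.
φ(27869) = (29−1) · 31^1·(31−1) = 28 · 930 = 26040.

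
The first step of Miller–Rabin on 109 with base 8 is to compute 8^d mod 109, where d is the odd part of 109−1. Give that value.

76

109 − 1 = 108 = 2^2 · 27, so d = 27.
8^1 ≡ 8 (mod 109)
8^2 ≡ 8^2 = 64 ≡ 64 (mod 109)
8^4 ≡ 64^2 = 4096 ≡ 63 (mod 109)
8^8 ≡ 63^2 = 3969 ≡ 45 (mod 109)
8^16 ≡ 45^2 = 2025 ≡ 63 (mod 109)
27 = 16 + 8 + 2 + 1 in binary powers of 2.
So 8^27 ≡ 63 · 45 · 64 · 8 ≡ 76 (mod 109).
Squaring chain: 76 → 108; reaches −1, so base 8 does not prove 109 composite.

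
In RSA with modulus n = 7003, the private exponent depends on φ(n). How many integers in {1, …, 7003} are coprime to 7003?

Factor: 7003 = 47 · 149.
φ(7003) = (47−1) · (149−1) = 46 · 148 = 6808.

6808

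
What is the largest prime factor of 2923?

79

2923 = 37 · 79
79 is prime.
So 2923 = 37 · 79; the largest prime factor is 79.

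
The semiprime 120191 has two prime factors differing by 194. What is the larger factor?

Since p = q + 194, we have 120191 = q(q + 194), so q² + 194q − 120191 = 0.
Discriminant: 194² + 4·120191 = 37636 + 480764 = 518400; √518400 = 720.
q = (−194 + 720)/2 = 263, and p = q + 194 = 457.
Check: 263 · 457 = 120191.

457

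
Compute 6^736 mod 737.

6^1 ≡ 6 (mod 737)
6^2 ≡ 6^2 = 36 ≡ 36 (mod 737)
6^4 ≡ 36^2 = 1296 ≡ 559 (mod 737)
6^8 ≡ 559^2 = 312481 ≡ 730 (mod 737)
6^16 ≡ 730^2 = 532900 ≡ 49 (mod 737)
6^32 ≡ 49^2 = 2401 ≡ 190 (mod 737)
6^64 ≡ 190^2 = 36100 ≡ 724 (mod 737)
6^128 ≡ 724^2 = 524176 ≡ 169 (mod 737)
6^256 ≡ 169^2 = 28561 ≡ 555 (mod 737)
6^512 ≡ 555^2 = 308025 ≡ 696 (mod 737)
736 = 512 + 128 + 64 + 32 in binary powers of 2.
So 6^736 ≡ 696 · 169 · 724 · 190 ≡ 16 (mod 737).
Since 16 ≠ 1, base 6 is a Fermat witness: 737 is composite.

16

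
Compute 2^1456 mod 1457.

1397

2^1 ≡ 2 (mod 1457)
2^2 ≡ 2^2 = 4 ≡ 4 (mod 1457)
2^4 ≡ 4^2 = 16 ≡ 16 (mod 1457)
2^8 ≡ 16^2 = 256 ≡ 256 (mod 1457)
2^16 ≡ 256^2 = 65536 ≡ 1428 (mod 1457)
2^32 ≡ 1428^2 = 2039184 ≡ 841 (mod 1457)
2^64 ≡ 841^2 = 707281 ≡ 636 (mod 1457)
2^128 ≡ 636^2 = 404496 ≡ 907 (mod 1457)
2^256 ≡ 907^2 = 822649 ≡ 901 (mod 1457)
2^512 ≡ 901^2 = 811801 ≡ 252 (mod 1457)
2^1024 ≡ 252^2 = 63504 ≡ 853 (mod 1457)
1456 = 1024 + 256 + 128 + 32 + 16 in binary powers of 2.
So 2^1456 ≡ 853 · 901 · 907 · 841 · 1428 ≡ 1397 (mod 1457).
Since 1397 ≠ 1, base 2 is a Fermat witness: 1457 is composite.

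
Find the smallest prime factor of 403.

13

403 is odd.
Digit sum 7, not divisible by 3.
Ends in 3: not divisible by 5.
7: 403 = 7·57 + 4
11: 403 = 11·36 + 7
13: 403 = 13·31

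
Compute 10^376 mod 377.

107

10^1 ≡ 10 (mod 377)
10^2 ≡ 10^2 = 100 ≡ 100 (mod 377)
10^4 ≡ 100^2 = 10000 ≡ 198 (mod 377)
10^8 ≡ 198^2 = 39204 ≡ 373 (mod 377)
10^16 ≡ 373^2 = 139129 ≡ 16 (mod 377)
10^32 ≡ 16^2 = 256 ≡ 256 (mod 377)
10^64 ≡ 256^2 = 65536 ≡ 315 (mod 377)
10^128 ≡ 315^2 = 99225 ≡ 74 (mod 377)
10^256 ≡ 74^2 = 5476 ≡ 198 (mod 377)
376 = 256 + 64 + 32 + 16 + 8 in binary powers of 2.
So 10^376 ≡ 198 · 315 · 256 · 16 · 373 ≡ 107 (mod 377).
Since 107 ≠ 1, base 10 is a Fermat witness: 377 is composite.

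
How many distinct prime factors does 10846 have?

4

10846 = 2 · 5423
5423 = 11 · 493
493 = 17 · 29
10846 = 2 · 11 · 17 · 29, which has 4 distinct prime factors.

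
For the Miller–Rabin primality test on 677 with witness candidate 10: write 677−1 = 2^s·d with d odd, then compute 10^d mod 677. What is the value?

677 − 1 = 676 = 2^2 · 169, so d = 169.
10^1 ≡ 10 (mod 677)
10^2 ≡ 10^2 = 100 ≡ 100 (mod 677)
10^4 ≡ 100^2 = 10000 ≡ 522 (mod 677)
10^8 ≡ 522^2 = 272484 ≡ 330 (mod 677)
10^16 ≡ 330^2 = 108900 ≡ 580 (mod 677)
10^32 ≡ 580^2 = 336400 ≡ 608 (mod 677)
10^64 ≡ 608^2 = 369664 ≡ 22 (mod 677)
10^128 ≡ 22^2 = 484 ≡ 484 (mod 677)
169 = 128 + 32 + 8 + 1 in binary powers of 2.
So 10^169 ≡ 484 · 608 · 330 · 10 ≡ 676 (mod 677).
Since 10^d ≡ 676 (mod 677), base 10 does not prove 677 composite.

676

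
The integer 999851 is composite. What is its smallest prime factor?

37

999851 is odd.
Digit sum 41, not divisible by 3.
Ends in 1: not divisible by 5.
7: 999851 = 7·142835 + 6
11: 999851 = 11·90895 + 6
13: 999851 = 13·76911 + 8
17: 999851 = 17·58814 + 13
19: 999851 = 19·52623 + 14
23: 999851 = 23·43471 + 18
29: 999851 = 29·34477 + 18
31: 999851 = 31·32253 + 8
37: 999851 = 37·27023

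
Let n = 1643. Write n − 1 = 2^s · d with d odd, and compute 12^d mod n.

1643 − 1 = 1642 = 2^1 · 821, so d = 821.
12^1 ≡ 12 (mod 1643)
12^2 ≡ 12^2 = 144 ≡ 144 (mod 1643)
12^4 ≡ 144^2 = 20736 ≡ 1020 (mod 1643)
12^8 ≡ 1020^2 = 1040400 ≡ 381 (mod 1643)
12^16 ≡ 381^2 = 145161 ≡ 577 (mod 1643)
12^32 ≡ 577^2 = 332929 ≡ 1043 (mod 1643)
12^64 ≡ 1043^2 = 1087849 ≡ 183 (mod 1643)
12^128 ≡ 183^2 = 33489 ≡ 629 (mod 1643)
12^256 ≡ 629^2 = 395641 ≡ 1321 (mod 1643)
12^512 ≡ 1321^2 = 1745041 ≡ 175 (mod 1643)
821 = 512 + 256 + 32 + 16 + 4 + 1 in binary powers of 2.
So 12^821 ≡ 175 · 1321 · 1043 · 577 · 1020 · 12 ≡ 610 (mod 1643).
Squaring chain: 610; never reaches −1, so base 12 is a Miller–Rabin witness that 1643 is composite.

610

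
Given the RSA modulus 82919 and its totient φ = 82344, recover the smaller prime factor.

φ(n) = (p−1)(q−1) = n − (p+q) + 1, so p + q = 82919 − 82344 + 1 = 576.
p and q are the roots of t² − 576t + 82919 = 0.
Discriminant: 576² − 4·82919 = 331776 − 331676 = 100; √100 = 10.
q = (576 − 10)/2 = 283, p = (576 + 10)/2 = 293.
Check: 283 · 293 = 82919.

283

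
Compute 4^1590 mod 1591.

4^1 ≡ 4 (mod 1591)
4^2 ≡ 4^2 = 16 ≡ 16 (mod 1591)
4^4 ≡ 16^2 = 256 ≡ 256 (mod 1591)
4^8 ≡ 256^2 = 65536 ≡ 305 (mod 1591)
4^16 ≡ 305^2 = 93025 ≡ 747 (mod 1591)
4^32 ≡ 747^2 = 558009 ≡ 1159 (mod 1591)
4^64 ≡ 1159^2 = 1343281 ≡ 477 (mod 1591)
4^128 ≡ 477^2 = 227529 ≡ 16 (mod 1591)
4^256 ≡ 16^2 = 256 ≡ 256 (mod 1591)
4^512 ≡ 256^2 = 65536 ≡ 305 (mod 1591)
4^1024 ≡ 305^2 = 93025 ≡ 747 (mod 1591)
1590 = 1024 + 512 + 32 + 16 + 4 + 2 in binary powers of 2.
So 4^1590 ≡ 747 · 305 · 1159 · 747 · 256 · 16 ≡ 692 (mod 1591).
Since 692 ≠ 1, base 4 is a Fermat witness: 1591 is composite.

692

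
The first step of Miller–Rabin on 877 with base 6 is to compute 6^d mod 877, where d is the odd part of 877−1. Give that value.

877 − 1 = 876 = 2^2 · 219, so d = 219.
6^1 ≡ 6 (mod 877)
6^2 ≡ 6^2 = 36 ≡ 36 (mod 877)
6^4 ≡ 36^2 = 1296 ≡ 419 (mod 877)
6^8 ≡ 419^2 = 175561 ≡ 161 (mod 877)
6^16 ≡ 161^2 = 25921 ≡ 488 (mod 877)
6^32 ≡ 488^2 = 238144 ≡ 477 (mod 877)
6^64 ≡ 477^2 = 227529 ≡ 386 (mod 877)
6^128 ≡ 386^2 = 148996 ≡ 783 (mod 877)
219 = 128 + 64 + 16 + 8 + 2 + 1 in binary powers of 2.
So 6^219 ≡ 783 · 386 · 488 · 161 · 36 · 6 ≡ 726 (mod 877).
Squaring chain: 726 → 876; reaches −1, so base 6 does not prove 877 composite.

726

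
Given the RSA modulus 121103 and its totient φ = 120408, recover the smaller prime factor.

347

φ(n) = (p−1)(q−1) = n − (p+q) + 1, so p + q = 121103 − 120408 + 1 = 696.
p and q are the roots of t² − 696t + 121103 = 0.
Discriminant: 696² − 4·121103 = 484416 − 484412 = 4; √4 = 2.
q = (696 − 2)/2 = 347, p = (696 + 2)/2 = 349.
Check: 347 · 349 = 121103.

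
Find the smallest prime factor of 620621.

59

620621 is odd.
Digit sum 17, not divisible by 3.
Ends in 1: not divisible by 5.
7: 620621 = 7·88660 + 1
11: 620621 = 11·56420 + 1
13: 620621 = 13·47740 + 1
17: 620621 = 17·36507 + 2
19: 620621 = 19·32664 + 5
23: 620621 = 23·26983 + 12
29: 620621 = 29·21400 + 21
31: 620621 = 31·20020 + 1
37: 620621 = 37·16773 + 20
41: 620621 = 41·15137 + 4
43: 620621 = 43·14433 + 2
47: 620621 = 47·13204 + 33
53: 620621 = 53·11709 + 44
59: 620621 = 59·10519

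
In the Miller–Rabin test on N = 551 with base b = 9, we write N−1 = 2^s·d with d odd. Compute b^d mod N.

551 − 1 = 550 = 2^1 · 275, so d = 275.
9^1 ≡ 9 (mod 551)
9^2 ≡ 9^2 = 81 ≡ 81 (mod 551)
9^4 ≡ 81^2 = 6561 ≡ 500 (mod 551)
9^8 ≡ 500^2 = 250000 ≡ 397 (mod 551)
9^16 ≡ 397^2 = 157609 ≡ 23 (mod 551)
9^32 ≡ 23^2 = 529 ≡ 529 (mod 551)
9^64 ≡ 529^2 = 279841 ≡ 484 (mod 551)
9^128 ≡ 484^2 = 234256 ≡ 81 (mod 551)
9^256 ≡ 81^2 = 6561 ≡ 500 (mod 551)
275 = 256 + 16 + 2 + 1 in binary powers of 2.
So 9^275 ≡ 500 · 23 · 81 · 9 ≡ 35 (mod 551).
Squaring chain: 35; never reaches −1, so base 9 is a Miller–Rabin witness that 551 is composite.

35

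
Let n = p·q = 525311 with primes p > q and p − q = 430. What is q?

Since p = q + 430, we have 525311 = q(q + 430), so q² + 430q − 525311 = 0.
Discriminant: 430² + 4·525311 = 184900 + 2101244 = 2286144; √2286144 = 1512.
q = (−430 + 1512)/2 = 541, and p = q + 430 = 971.
Check: 541 · 971 = 525311.

541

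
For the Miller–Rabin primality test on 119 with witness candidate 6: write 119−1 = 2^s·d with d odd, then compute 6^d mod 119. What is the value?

90

119 − 1 = 118 = 2^1 · 59, so d = 59.
6^1 ≡ 6 (mod 119)
6^2 ≡ 6^2 = 36 ≡ 36 (mod 119)
6^4 ≡ 36^2 = 1296 ≡ 106 (mod 119)
6^8 ≡ 106^2 = 11236 ≡ 50 (mod 119)
6^16 ≡ 50^2 = 2500 ≡ 1 (mod 119)
6^32 ≡ 1^2 = 1 ≡ 1 (mod 119)
59 = 32 + 16 + 8 + 2 + 1 in binary powers of 2.
So 6^59 ≡ 1 · 1 · 50 · 36 · 6 ≡ 90 (mod 119).
Squaring chain: 90; never reaches −1, so base 6 is a Miller–Rabin witness that 119 is composite.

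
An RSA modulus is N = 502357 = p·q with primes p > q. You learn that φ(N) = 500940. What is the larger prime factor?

φ(n) = (p−1)(q−1) = n − (p+q) + 1, so p + q = 502357 − 500940 + 1 = 1418.
p and q are the roots of t² − 1418t + 502357 = 0.
Discriminant: 1418² − 4·502357 = 2010724 − 2009428 = 1296; √1296 = 36.
q = (1418 − 36)/2 = 691, p = (1418 + 36)/2 = 727.
Check: 691 · 727 = 502357.

727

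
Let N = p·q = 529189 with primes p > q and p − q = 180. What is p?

Since p = q + 180, we have 529189 = q(q + 180), so q² + 180q − 529189 = 0.
Discriminant: 180² + 4·529189 = 32400 + 2116756 = 2149156; √2149156 = 1466.
q = (−180 + 1466)/2 = 643, and p = q + 180 = 823.
Check: 643 · 823 = 529189.

823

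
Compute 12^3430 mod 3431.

3326

12^1 ≡ 12 (mod 3431)
12^2 ≡ 12^2 = 144 ≡ 144 (mod 3431)
12^4 ≡ 144^2 = 20736 ≡ 150 (mod 3431)
12^8 ≡ 150^2 = 22500 ≡ 1914 (mod 3431)
12^16 ≡ 1914^2 = 3663396 ≡ 2519 (mod 3431)
12^32 ≡ 2519^2 = 6345361 ≡ 1442 (mod 3431)
12^64 ≡ 1442^2 = 2079364 ≡ 178 (mod 3431)
12^128 ≡ 178^2 = 31684 ≡ 805 (mod 3431)
12^256 ≡ 805^2 = 648025 ≡ 2997 (mod 3431)
12^512 ≡ 2997^2 = 8982009 ≡ 3082 (mod 3431)
12^1024 ≡ 3082^2 = 9498724 ≡ 1716 (mod 3431)
12^2048 ≡ 1716^2 = 2944656 ≡ 858 (mod 3431)
3430 = 2048 + 1024 + 256 + 64 + 32 + 4 + 2 in binary powers of 2.
So 12^3430 ≡ 858 · 1716 · 2997 · 178 · 1442 · 150 · 144 ≡ 3326 (mod 3431).
Since 3326 ≠ 1, base 12 is a Fermat witness: 3431 is composite.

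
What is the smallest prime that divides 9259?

47

9259 is odd.
Digit sum 25, not divisible by 3.
Ends in 9: not divisible by 5.
7: 9259 = 7·1322 + 5
11: 9259 = 11·841 + 8
13: 9259 = 13·712 + 3
17: 9259 = 17·544 + 11
19: 9259 = 19·487 + 6
23: 9259 = 23·402 + 13
29: 9259 = 29·319 + 8
31: 9259 = 31·298 + 21
37: 9259 = 37·250 + 9
41: 9259 = 41·225 + 34
43: 9259 = 43·215 + 14
47: 9259 = 47·197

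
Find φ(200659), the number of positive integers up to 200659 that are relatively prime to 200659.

Factor: 200659 = 19 · 59 · 179.
φ(200659) = (19−1) · (59−1) · (179−1) = 18 · 58 · 178 = 185832.

185832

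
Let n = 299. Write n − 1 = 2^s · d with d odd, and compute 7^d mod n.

299 − 1 = 298 = 2^1 · 149, so d = 149.
7^1 ≡ 7 (mod 299)
7^2 ≡ 7^2 = 49 ≡ 49 (mod 299)
7^4 ≡ 49^2 = 2401 ≡ 9 (mod 299)
7^8 ≡ 9^2 = 81 ≡ 81 (mod 299)
7^16 ≡ 81^2 = 6561 ≡ 282 (mod 299)
7^32 ≡ 282^2 = 79524 ≡ 289 (mod 299)
7^64 ≡ 289^2 = 83521 ≡ 100 (mod 299)
7^128 ≡ 100^2 = 10000 ≡ 133 (mod 299)
149 = 128 + 16 + 4 + 1 in binary powers of 2.
So 7^149 ≡ 133 · 282 · 9 · 7 ≡ 180 (mod 299).
Squaring chain: 180; never reaches −1, so base 7 is a Miller–Rabin witness that 299 is composite.

180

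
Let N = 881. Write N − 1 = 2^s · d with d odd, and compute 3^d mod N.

767

881 − 1 = 880 = 2^4 · 55, so d = 55.
3^1 ≡ 3 (mod 881)
3^2 ≡ 3^2 = 9 ≡ 9 (mod 881)
3^4 ≡ 9^2 = 81 ≡ 81 (mod 881)
3^8 ≡ 81^2 = 6561 ≡ 394 (mod 881)
3^16 ≡ 394^2 = 155236 ≡ 180 (mod 881)
3^32 ≡ 180^2 = 32400 ≡ 684 (mod 881)
55 = 32 + 16 + 4 + 2 + 1 in binary powers of 2.
So 3^55 ≡ 684 · 180 · 81 · 9 · 3 ≡ 767 (mod 881).
Squaring chain: 767 → 662 → 387 → 880; reaches −1, so base 3 does not prove 881 composite.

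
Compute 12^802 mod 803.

12^1 ≡ 12 (mod 803)
12^2 ≡ 12^2 = 144 ≡ 144 (mod 803)
12^4 ≡ 144^2 = 20736 ≡ 661 (mod 803)
12^8 ≡ 661^2 = 436921 ≡ 89 (mod 803)
12^16 ≡ 89^2 = 7921 ≡ 694 (mod 803)
12^32 ≡ 694^2 = 481636 ≡ 639 (mod 803)
12^64 ≡ 639^2 = 408321 ≡ 397 (mod 803)
12^128 ≡ 397^2 = 157609 ≡ 221 (mod 803)
12^256 ≡ 221^2 = 48841 ≡ 661 (mod 803)
12^512 ≡ 661^2 = 436921 ≡ 89 (mod 803)
802 = 512 + 256 + 32 + 2 in binary powers of 2.
So 12^802 ≡ 89 · 661 · 639 · 144 ≡ 771 (mod 803).
Since 771 ≠ 1, base 12 is a Fermat witness: 803 is composite.

771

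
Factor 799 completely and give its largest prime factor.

799 = 17 · 47
47 is prime.
So 799 = 17 · 47; the largest prime factor is 47.

47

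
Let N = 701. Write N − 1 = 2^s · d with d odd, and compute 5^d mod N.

700

701 − 1 = 700 = 2^2 · 175, so d = 175.
5^1 ≡ 5 (mod 701)
5^2 ≡ 5^2 = 25 ≡ 25 (mod 701)
5^4 ≡ 25^2 = 625 ≡ 625 (mod 701)
5^8 ≡ 625^2 = 390625 ≡ 168 (mod 701)
5^16 ≡ 168^2 = 28224 ≡ 184 (mod 701)
5^32 ≡ 184^2 = 33856 ≡ 208 (mod 701)
5^64 ≡ 208^2 = 43264 ≡ 503 (mod 701)
5^128 ≡ 503^2 = 253009 ≡ 649 (mod 701)
175 = 128 + 32 + 8 + 4 + 2 + 1 in binary powers of 2.
So 5^175 ≡ 649 · 208 · 168 · 625 · 25 · 5 ≡ 700 (mod 701).
Since 5^d ≡ 700 (mod 701), base 5 does not prove 701 composite.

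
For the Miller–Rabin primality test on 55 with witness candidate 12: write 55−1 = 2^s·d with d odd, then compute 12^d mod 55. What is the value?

55 − 1 = 54 = 2^1 · 27, so d = 27.
12^1 ≡ 12 (mod 55)
12^2 ≡ 12^2 = 144 ≡ 34 (mod 55)
12^4 ≡ 34^2 = 1156 ≡ 1 (mod 55)
12^8 ≡ 1^2 = 1 ≡ 1 (mod 55)
12^16 ≡ 1^2 = 1 ≡ 1 (mod 55)
27 = 16 + 8 + 2 + 1 in binary powers of 2.
So 12^27 ≡ 1 · 1 · 34 · 12 ≡ 23 (mod 55).
Squaring chain: 23; never reaches −1, so base 12 is a Miller–Rabin witness that 55 is composite.

23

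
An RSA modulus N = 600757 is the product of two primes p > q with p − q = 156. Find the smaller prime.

701

Since p = q + 156, we have 600757 = q(q + 156), so q² + 156q − 600757 = 0.
Discriminant: 156² + 4·600757 = 24336 + 2403028 = 2427364; √2427364 = 1558.
q = (−156 + 1558)/2 = 701, and p = q + 156 = 857.
Check: 701 · 857 = 600757.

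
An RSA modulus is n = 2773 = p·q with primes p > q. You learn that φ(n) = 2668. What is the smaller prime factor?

47

φ(n) = (p−1)(q−1) = n − (p+q) + 1, so p + q = 2773 − 2668 + 1 = 106.
p and q are the roots of t² − 106t + 2773 = 0.
Discriminant: 106² − 4·2773 = 11236 − 11092 = 144; √144 = 12.
q = (106 − 12)/2 = 47, p = (106 + 12)/2 = 59.
Check: 47 · 59 = 2773.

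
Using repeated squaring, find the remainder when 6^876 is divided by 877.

6^1 ≡ 6 (mod 877)
6^2 ≡ 6^2 = 36 ≡ 36 (mod 877)
6^4 ≡ 36^2 = 1296 ≡ 419 (mod 877)
6^8 ≡ 419^2 = 175561 ≡ 161 (mod 877)
6^16 ≡ 161^2 = 25921 ≡ 488 (mod 877)
6^32 ≡ 488^2 = 238144 ≡ 477 (mod 877)
6^64 ≡ 477^2 = 227529 ≡ 386 (mod 877)
6^128 ≡ 386^2 = 148996 ≡ 783 (mod 877)
6^256 ≡ 783^2 = 613089 ≡ 66 (mod 877)
6^512 ≡ 66^2 = 4356 ≡ 848 (mod 877)
876 = 512 + 256 + 64 + 32 + 8 + 4 in binary powers of 2.
So 6^876 ≡ 848 · 66 · 386 · 477 · 161 · 419 ≡ 1 (mod 877).
Since the result is 1, base 6 gives no evidence that 877 is composite.

1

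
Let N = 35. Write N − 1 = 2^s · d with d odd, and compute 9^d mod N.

4

35 − 1 = 34 = 2^1 · 17, so d = 17.
9^1 ≡ 9 (mod 35)
9^2 ≡ 9^2 = 81 ≡ 11 (mod 35)
9^4 ≡ 11^2 = 121 ≡ 16 (mod 35)
9^8 ≡ 16^2 = 256 ≡ 11 (mod 35)
9^16 ≡ 11^2 = 121 ≡ 16 (mod 35)
17 = 16 + 1 in binary powers of 2.
So 9^17 ≡ 16 · 9 ≡ 4 (mod 35).
Squaring chain: 4; never reaches −1, so base 9 is a Miller–Rabin witness that 35 is composite.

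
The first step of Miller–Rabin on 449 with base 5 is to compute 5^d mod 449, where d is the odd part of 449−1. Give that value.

448

449 − 1 = 448 = 2^6 · 7, so d = 7.
5^1 ≡ 5 (mod 449)
5^2 ≡ 5^2 = 25 ≡ 25 (mod 449)
5^4 ≡ 25^2 = 625 ≡ 176 (mod 449)
7 = 4 + 2 + 1 in binary powers of 2.
So 5^7 ≡ 176 · 25 · 5 ≡ 448 (mod 449).
Since 5^d ≡ 448 (mod 449), base 5 does not prove 449 composite.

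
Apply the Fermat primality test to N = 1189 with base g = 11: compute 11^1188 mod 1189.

1009

11^1 ≡ 11 (mod 1189)
11^2 ≡ 11^2 = 121 ≡ 121 (mod 1189)
11^4 ≡ 121^2 = 14641 ≡ 373 (mod 1189)
11^8 ≡ 373^2 = 139129 ≡ 16 (mod 1189)
11^16 ≡ 16^2 = 256 ≡ 256 (mod 1189)
11^32 ≡ 256^2 = 65536 ≡ 141 (mod 1189)
11^64 ≡ 141^2 = 19881 ≡ 857 (mod 1189)
11^128 ≡ 857^2 = 734449 ≡ 836 (mod 1189)
11^256 ≡ 836^2 = 698896 ≡ 953 (mod 1189)
11^512 ≡ 953^2 = 908209 ≡ 1002 (mod 1189)
11^1024 ≡ 1002^2 = 1004004 ≡ 488 (mod 1189)
1188 = 1024 + 128 + 32 + 4 in binary powers of 2.
So 11^1188 ≡ 488 · 836 · 141 · 373 ≡ 1009 (mod 1189).
Since 1009 ≠ 1, base 11 is a Fermat witness: 1189 is composite.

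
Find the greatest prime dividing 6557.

83

6557 = 79 · 83
83 is prime.
So 6557 = 79 · 83; the largest prime factor is 83.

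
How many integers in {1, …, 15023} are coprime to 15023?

14760

Factor: 15023 = 83 · 181.
φ(15023) = (83−1) · (181−1) = 82 · 180 = 14760.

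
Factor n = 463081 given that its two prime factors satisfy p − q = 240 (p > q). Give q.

Since p = q + 240, we have 463081 = q(q + 240), so q² + 240q − 463081 = 0.
Discriminant: 240² + 4·463081 = 57600 + 1852324 = 1909924; √1909924 = 1382.
q = (−240 + 1382)/2 = 571, and p = q + 240 = 811.
Check: 571 · 811 = 463081.

571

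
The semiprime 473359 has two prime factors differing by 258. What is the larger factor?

Since p = q + 258, we have 473359 = q(q + 258), so q² + 258q − 473359 = 0.
Discriminant: 258² + 4·473359 = 66564 + 1893436 = 1960000; √1960000 = 1400.
q = (−258 + 1400)/2 = 571, and p = q + 258 = 829.
Check: 571 · 829 = 473359.

829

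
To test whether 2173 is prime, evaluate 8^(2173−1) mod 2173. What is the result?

8^1 ≡ 8 (mod 2173)
8^2 ≡ 8^2 = 64 ≡ 64 (mod 2173)
8^4 ≡ 64^2 = 4096 ≡ 1923 (mod 2173)
8^8 ≡ 1923^2 = 3697929 ≡ 1656 (mod 2173)
8^16 ≡ 1656^2 = 2742336 ≡ 10 (mod 2173)
8^32 ≡ 10^2 = 100 ≡ 100 (mod 2173)
8^64 ≡ 100^2 = 10000 ≡ 1308 (mod 2173)
8^128 ≡ 1308^2 = 1710864 ≡ 713 (mod 2173)
8^256 ≡ 713^2 = 508369 ≡ 2060 (mod 2173)
8^512 ≡ 2060^2 = 4243600 ≡ 1904 (mod 2173)
8^1024 ≡ 1904^2 = 3625216 ≡ 652 (mod 2173)
8^2048 ≡ 652^2 = 425104 ≡ 1369 (mod 2173)
2172 = 2048 + 64 + 32 + 16 + 8 + 4 in binary powers of 2.
So 8^2172 ≡ 1369 · 1308 · 100 · 10 · 1656 · 1923 ≡ 346 (mod 2173).
Since 346 ≠ 1, base 8 is a Fermat witness: 2173 is composite.

346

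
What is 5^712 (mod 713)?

5^1 ≡ 5 (mod 713)
5^2 ≡ 5^2 = 25 ≡ 25 (mod 713)
5^4 ≡ 25^2 = 625 ≡ 625 (mod 713)
5^8 ≡ 625^2 = 390625 ≡ 614 (mod 713)
5^16 ≡ 614^2 = 376996 ≡ 532 (mod 713)
5^32 ≡ 532^2 = 283024 ≡ 676 (mod 713)
5^64 ≡ 676^2 = 456976 ≡ 656 (mod 713)
5^128 ≡ 656^2 = 430336 ≡ 397 (mod 713)
5^256 ≡ 397^2 = 157609 ≡ 36 (mod 713)
5^512 ≡ 36^2 = 1296 ≡ 583 (mod 713)
712 = 512 + 128 + 64 + 8 in binary powers of 2.
So 5^712 ≡ 583 · 397 · 656 · 614 ≡ 315 (mod 713).
Since 315 ≠ 1, base 5 is a Fermat witness: 713 is composite.

315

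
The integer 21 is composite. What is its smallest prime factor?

21 is odd.
Digit sum 3, divisible by 3.

3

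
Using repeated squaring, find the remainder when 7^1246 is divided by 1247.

552

7^1 ≡ 7 (mod 1247)
7^2 ≡ 7^2 = 49 ≡ 49 (mod 1247)
7^4 ≡ 49^2 = 2401 ≡ 1154 (mod 1247)
7^8 ≡ 1154^2 = 1331716 ≡ 1167 (mod 1247)
7^16 ≡ 1167^2 = 1361889 ≡ 165 (mod 1247)
7^32 ≡ 165^2 = 27225 ≡ 1038 (mod 1247)
7^64 ≡ 1038^2 = 1077444 ≡ 36 (mod 1247)
7^128 ≡ 36^2 = 1296 ≡ 49 (mod 1247)
7^256 ≡ 49^2 = 2401 ≡ 1154 (mod 1247)
7^512 ≡ 1154^2 = 1331716 ≡ 1167 (mod 1247)
7^1024 ≡ 1167^2 = 1361889 ≡ 165 (mod 1247)
1246 = 1024 + 128 + 64 + 16 + 8 + 4 + 2 in binary powers of 2.
So 7^1246 ≡ 165 · 49 · 36 · 165 · 1167 · 1154 · 49 ≡ 552 (mod 1247).
Since 552 ≠ 1, base 7 is a Fermat witness: 1247 is composite.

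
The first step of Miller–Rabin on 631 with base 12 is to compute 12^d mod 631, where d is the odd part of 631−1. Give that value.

631 − 1 = 630 = 2^1 · 315, so d = 315.
12^1 ≡ 12 (mod 631)
12^2 ≡ 12^2 = 144 ≡ 144 (mod 631)
12^4 ≡ 144^2 = 20736 ≡ 544 (mod 631)
12^8 ≡ 544^2 = 295936 ≡ 628 (mod 631)
12^16 ≡ 628^2 = 394384 ≡ 9 (mod 631)
12^32 ≡ 9^2 = 81 ≡ 81 (mod 631)
12^64 ≡ 81^2 = 6561 ≡ 251 (mod 631)
12^128 ≡ 251^2 = 63001 ≡ 532 (mod 631)
12^256 ≡ 532^2 = 283024 ≡ 336 (mod 631)
315 = 256 + 32 + 16 + 8 + 2 + 1 in binary powers of 2.
So 12^315 ≡ 336 · 81 · 9 · 628 · 144 · 12 ≡ 630 (mod 631).
Since 12^d ≡ 630 (mod 631), base 12 does not prove 631 composite.

630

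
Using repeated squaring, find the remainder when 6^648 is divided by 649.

6^1 ≡ 6 (mod 649)
6^2 ≡ 6^2 = 36 ≡ 36 (mod 649)
6^4 ≡ 36^2 = 1296 ≡ 647 (mod 649)
6^8 ≡ 647^2 = 418609 ≡ 4 (mod 649)
6^16 ≡ 4^2 = 16 ≡ 16 (mod 649)
6^32 ≡ 16^2 = 256 ≡ 256 (mod 649)
6^64 ≡ 256^2 = 65536 ≡ 636 (mod 649)
6^128 ≡ 636^2 = 404496 ≡ 169 (mod 649)
6^256 ≡ 169^2 = 28561 ≡ 5 (mod 649)
6^512 ≡ 5^2 = 25 ≡ 25 (mod 649)
648 = 512 + 128 + 8 in binary powers of 2.
So 6^648 ≡ 25 · 169 · 4 ≡ 26 (mod 649).
Since 26 ≠ 1, base 6 is a Fermat witness: 649 is composite.

26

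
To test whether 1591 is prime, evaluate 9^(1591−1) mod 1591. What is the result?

9^1 ≡ 9 (mod 1591)
9^2 ≡ 9^2 = 81 ≡ 81 (mod 1591)
9^4 ≡ 81^2 = 6561 ≡ 197 (mod 1591)
9^8 ≡ 197^2 = 38809 ≡ 625 (mod 1591)
9^16 ≡ 625^2 = 390625 ≡ 830 (mod 1591)
9^32 ≡ 830^2 = 688900 ≡ 1588 (mod 1591)
9^64 ≡ 1588^2 = 2521744 ≡ 9 (mod 1591)
9^128 ≡ 9^2 = 81 ≡ 81 (mod 1591)
9^256 ≡ 81^2 = 6561 ≡ 197 (mod 1591)
9^512 ≡ 197^2 = 38809 ≡ 625 (mod 1591)
9^1024 ≡ 625^2 = 390625 ≡ 830 (mod 1591)
1590 = 1024 + 512 + 32 + 16 + 4 + 2 in binary powers of 2.
So 9^1590 ≡ 830 · 625 · 1588 · 830 · 197 · 81 ≡ 269 (mod 1591).
Since 269 ≠ 1, base 9 is a Fermat witness: 1591 is composite.

269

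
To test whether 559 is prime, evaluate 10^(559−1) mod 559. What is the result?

365

10^1 ≡ 10 (mod 559)
10^2 ≡ 10^2 = 100 ≡ 100 (mod 559)
10^4 ≡ 100^2 = 10000 ≡ 497 (mod 559)
10^8 ≡ 497^2 = 247009 ≡ 490 (mod 559)
10^16 ≡ 490^2 = 240100 ≡ 289 (mod 559)
10^32 ≡ 289^2 = 83521 ≡ 230 (mod 559)
10^64 ≡ 230^2 = 52900 ≡ 354 (mod 559)
10^128 ≡ 354^2 = 125316 ≡ 100 (mod 559)
10^256 ≡ 100^2 = 10000 ≡ 497 (mod 559)
10^512 ≡ 497^2 = 247009 ≡ 490 (mod 559)
558 = 512 + 32 + 8 + 4 + 2 in binary powers of 2.
So 10^558 ≡ 490 · 230 · 490 · 497 · 100 ≡ 365 (mod 559).
Since 365 ≠ 1, base 10 is a Fermat witness: 559 is composite.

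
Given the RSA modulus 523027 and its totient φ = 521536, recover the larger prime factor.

929

φ(n) = (p−1)(q−1) = n − (p+q) + 1, so p + q = 523027 − 521536 + 1 = 1492.
p and q are the roots of t² − 1492t + 523027 = 0.
Discriminant: 1492² − 4·523027 = 2226064 − 2092108 = 133956; √133956 = 366.
q = (1492 − 366)/2 = 563, p = (1492 + 366)/2 = 929.
Check: 563 · 929 = 523027.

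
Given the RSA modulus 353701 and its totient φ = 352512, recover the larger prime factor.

613

φ(n) = (p−1)(q−1) = n − (p+q) + 1, so p + q = 353701 − 352512 + 1 = 1190.
p and q are the roots of t² − 1190t + 353701 = 0.
Discriminant: 1190² − 4·353701 = 1416100 − 1414804 = 1296; √1296 = 36.
q = (1190 − 36)/2 = 577, p = (1190 + 36)/2 = 613.
Check: 577 · 613 = 353701.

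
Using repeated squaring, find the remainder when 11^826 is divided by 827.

1

11^1 ≡ 11 (mod 827)
11^2 ≡ 11^2 = 121 ≡ 121 (mod 827)
11^4 ≡ 121^2 = 14641 ≡ 582 (mod 827)
11^8 ≡ 582^2 = 338724 ≡ 481 (mod 827)
11^16 ≡ 481^2 = 231361 ≡ 628 (mod 827)
11^32 ≡ 628^2 = 394384 ≡ 732 (mod 827)
11^64 ≡ 732^2 = 535824 ≡ 755 (mod 827)
11^128 ≡ 755^2 = 570025 ≡ 222 (mod 827)
11^256 ≡ 222^2 = 49284 ≡ 491 (mod 827)
11^512 ≡ 491^2 = 241081 ≡ 424 (mod 827)
826 = 512 + 256 + 32 + 16 + 8 + 2 in binary powers of 2.
So 11^826 ≡ 424 · 491 · 732 · 628 · 481 · 121 ≡ 1 (mod 827).
Since the result is 1, base 11 gives no evidence that 827 is composite.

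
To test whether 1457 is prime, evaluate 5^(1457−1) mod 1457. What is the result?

5^1 ≡ 5 (mod 1457)
5^2 ≡ 5^2 = 25 ≡ 25 (mod 1457)
5^4 ≡ 25^2 = 625 ≡ 625 (mod 1457)
5^8 ≡ 625^2 = 390625 ≡ 149 (mod 1457)
5^16 ≡ 149^2 = 22201 ≡ 346 (mod 1457)
5^32 ≡ 346^2 = 119716 ≡ 242 (mod 1457)
5^64 ≡ 242^2 = 58564 ≡ 284 (mod 1457)
5^128 ≡ 284^2 = 80656 ≡ 521 (mod 1457)
5^256 ≡ 521^2 = 271441 ≡ 439 (mod 1457)
5^512 ≡ 439^2 = 192721 ≡ 397 (mod 1457)
5^1024 ≡ 397^2 = 157609 ≡ 253 (mod 1457)
1456 = 1024 + 256 + 128 + 32 + 16 in binary powers of 2.
So 5^1456 ≡ 253 · 439 · 521 · 242 · 346 ≡ 36 (mod 1457).
Since 36 ≠ 1, base 5 is a Fermat witness: 1457 is composite.

36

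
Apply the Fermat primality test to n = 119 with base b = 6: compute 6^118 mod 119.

6^1 ≡ 6 (mod 119)
6^2 ≡ 6^2 = 36 ≡ 36 (mod 119)
6^4 ≡ 36^2 = 1296 ≡ 106 (mod 119)
6^8 ≡ 106^2 = 11236 ≡ 50 (mod 119)
6^16 ≡ 50^2 = 2500 ≡ 1 (mod 119)
6^32 ≡ 1^2 = 1 ≡ 1 (mod 119)
6^64 ≡ 1^2 = 1 ≡ 1 (mod 119)
118 = 64 + 32 + 16 + 4 + 2 in binary powers of 2.
So 6^118 ≡ 1 · 1 · 1 · 106 · 36 ≡ 8 (mod 119).
Since 8 ≠ 1, base 6 is a Fermat witness: 119 is composite.

8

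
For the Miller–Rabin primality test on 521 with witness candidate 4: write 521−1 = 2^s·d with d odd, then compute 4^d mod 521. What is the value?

521 − 1 = 520 = 2^3 · 65, so d = 65.
4^1 ≡ 4 (mod 521)
4^2 ≡ 4^2 = 16 ≡ 16 (mod 521)
4^4 ≡ 16^2 = 256 ≡ 256 (mod 521)
4^8 ≡ 256^2 = 65536 ≡ 411 (mod 521)
4^16 ≡ 411^2 = 168921 ≡ 117 (mod 521)
4^32 ≡ 117^2 = 13689 ≡ 143 (mod 521)
4^64 ≡ 143^2 = 20449 ≡ 130 (mod 521)
65 = 64 + 1 in binary powers of 2.
So 4^65 ≡ 130 · 4 ≡ 520 (mod 521).
Since 4^d ≡ 520 (mod 521), base 4 does not prove 521 composite.

520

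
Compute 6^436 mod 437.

118

6^1 ≡ 6 (mod 437)
6^2 ≡ 6^2 = 36 ≡ 36 (mod 437)
6^4 ≡ 36^2 = 1296 ≡ 422 (mod 437)
6^8 ≡ 422^2 = 178084 ≡ 225 (mod 437)
6^16 ≡ 225^2 = 50625 ≡ 370 (mod 437)
6^32 ≡ 370^2 = 136900 ≡ 119 (mod 437)
6^64 ≡ 119^2 = 14161 ≡ 177 (mod 437)
6^128 ≡ 177^2 = 31329 ≡ 302 (mod 437)
6^256 ≡ 302^2 = 91204 ≡ 308 (mod 437)
436 = 256 + 128 + 32 + 16 + 4 in binary powers of 2.
So 6^436 ≡ 308 · 302 · 119 · 370 · 422 ≡ 118 (mod 437).
Since 118 ≠ 1, base 6 is a Fermat witness: 437 is composite.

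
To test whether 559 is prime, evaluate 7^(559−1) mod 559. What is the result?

7^1 ≡ 7 (mod 559)
7^2 ≡ 7^2 = 49 ≡ 49 (mod 559)
7^4 ≡ 49^2 = 2401 ≡ 165 (mod 559)
7^8 ≡ 165^2 = 27225 ≡ 393 (mod 559)
7^16 ≡ 393^2 = 154449 ≡ 165 (mod 559)
7^32 ≡ 165^2 = 27225 ≡ 393 (mod 559)
7^64 ≡ 393^2 = 154449 ≡ 165 (mod 559)
7^128 ≡ 165^2 = 27225 ≡ 393 (mod 559)
7^256 ≡ 393^2 = 154449 ≡ 165 (mod 559)
7^512 ≡ 165^2 = 27225 ≡ 393 (mod 559)
558 = 512 + 32 + 8 + 4 + 2 in binary powers of 2.
So 7^558 ≡ 393 · 393 · 393 · 165 · 49 ≡ 259 (mod 559).
Since 259 ≠ 1, base 7 is a Fermat witness: 559 is composite.

259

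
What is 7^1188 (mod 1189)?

7^1 ≡ 7 (mod 1189)
7^2 ≡ 7^2 = 49 ≡ 49 (mod 1189)
7^4 ≡ 49^2 = 2401 ≡ 23 (mod 1189)
7^8 ≡ 23^2 = 529 ≡ 529 (mod 1189)
7^16 ≡ 529^2 = 279841 ≡ 426 (mod 1189)
7^32 ≡ 426^2 = 181476 ≡ 748 (mod 1189)
7^64 ≡ 748^2 = 559504 ≡ 674 (mod 1189)
7^128 ≡ 674^2 = 454276 ≡ 78 (mod 1189)
7^256 ≡ 78^2 = 6084 ≡ 139 (mod 1189)
7^512 ≡ 139^2 = 19321 ≡ 297 (mod 1189)
7^1024 ≡ 297^2 = 88209 ≡ 223 (mod 1189)
1188 = 1024 + 128 + 32 + 4 in binary powers of 2.
So 7^1188 ≡ 223 · 78 · 748 · 23 ≡ 45 (mod 1189).
Since 45 ≠ 1, base 7 is a Fermat witness: 1189 is composite.

45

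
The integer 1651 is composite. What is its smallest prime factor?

13

1651 is odd.
Digit sum 13, not divisible by 3.
Ends in 1: not divisible by 5.
7: 1651 = 7·235 + 6
11: 1651 = 11·150 + 1
13: 1651 = 13·127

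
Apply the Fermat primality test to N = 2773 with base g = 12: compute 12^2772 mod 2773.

1575

12^1 ≡ 12 (mod 2773)
12^2 ≡ 12^2 = 144 ≡ 144 (mod 2773)
12^4 ≡ 144^2 = 20736 ≡ 1325 (mod 2773)
12^8 ≡ 1325^2 = 1755625 ≡ 316 (mod 2773)
12^16 ≡ 316^2 = 99856 ≡ 28 (mod 2773)
12^32 ≡ 28^2 = 784 ≡ 784 (mod 2773)
12^64 ≡ 784^2 = 614656 ≡ 1823 (mod 2773)
12^128 ≡ 1823^2 = 3323329 ≡ 1275 (mod 2773)
12^256 ≡ 1275^2 = 1625625 ≡ 647 (mod 2773)
12^512 ≡ 647^2 = 418609 ≡ 2659 (mod 2773)
12^1024 ≡ 2659^2 = 7070281 ≡ 1904 (mod 2773)
12^2048 ≡ 1904^2 = 3625216 ≡ 905 (mod 2773)
2772 = 2048 + 512 + 128 + 64 + 16 + 4 in binary powers of 2.
So 12^2772 ≡ 905 · 2659 · 1275 · 1823 · 28 · 1325 ≡ 1575 (mod 2773).
Since 1575 ≠ 1, base 12 is a Fermat witness: 2773 is composite.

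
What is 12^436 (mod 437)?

292

12^1 ≡ 12 (mod 437)
12^2 ≡ 12^2 = 144 ≡ 144 (mod 437)
12^4 ≡ 144^2 = 20736 ≡ 197 (mod 437)
12^8 ≡ 197^2 = 38809 ≡ 353 (mod 437)
12^16 ≡ 353^2 = 124609 ≡ 64 (mod 437)
12^32 ≡ 64^2 = 4096 ≡ 163 (mod 437)
12^64 ≡ 163^2 = 26569 ≡ 349 (mod 437)
12^128 ≡ 349^2 = 121801 ≡ 315 (mod 437)
12^256 ≡ 315^2 = 99225 ≡ 26 (mod 437)
436 = 256 + 128 + 32 + 16 + 4 in binary powers of 2.
So 12^436 ≡ 26 · 315 · 163 · 64 · 197 ≡ 292 (mod 437).
Since 292 ≠ 1, base 12 is a Fermat witness: 437 is composite.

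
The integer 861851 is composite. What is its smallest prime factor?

29

861851 is odd.
Digit sum 29, not divisible by 3.
Ends in 1: not divisible by 5.
7: 861851 = 7·123121 + 4
11: 861851 = 11·78350 + 1
13: 861851 = 13·66296 + 3
17: 861851 = 17·50697 + 2
19: 861851 = 19·45360 + 11
23: 861851 = 23·37471 + 18
29: 861851 = 29·29719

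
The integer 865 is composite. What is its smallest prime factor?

5

865 is odd.
Digit sum 19, not divisible by 3.
Ends in 5: divisible by 5.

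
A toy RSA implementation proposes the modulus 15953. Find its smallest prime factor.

7

15953 is odd.
Digit sum 23, not divisible by 3.
Ends in 3: not divisible by 5.
7: 15953 = 7·2279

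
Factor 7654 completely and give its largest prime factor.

7654 = 2 · 3827
3827 = 43 · 89
89 is prime.
So 7654 = 2 · 43 · 89; the largest prime factor is 89.

89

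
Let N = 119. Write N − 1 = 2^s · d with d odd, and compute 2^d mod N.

25

119 − 1 = 118 = 2^1 · 59, so d = 59.
2^1 ≡ 2 (mod 119)
2^2 ≡ 2^2 = 4 ≡ 4 (mod 119)
2^4 ≡ 4^2 = 16 ≡ 16 (mod 119)
2^8 ≡ 16^2 = 256 ≡ 18 (mod 119)
2^16 ≡ 18^2 = 324 ≡ 86 (mod 119)
2^32 ≡ 86^2 = 7396 ≡ 18 (mod 119)
59 = 32 + 16 + 8 + 2 + 1 in binary powers of 2.
So 2^59 ≡ 18 · 86 · 18 · 4 · 2 ≡ 25 (mod 119).
Squaring chain: 25; never reaches −1, so base 2 is a Miller–Rabin witness that 119 is composite.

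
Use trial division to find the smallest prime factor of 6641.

6641 is odd.
Digit sum 17, not divisible by 3.
Ends in 1: not divisible by 5.
7: 6641 = 7·948 + 5
11: 6641 = 11·603 + 8
13: 6641 = 13·510 + 11
17: 6641 = 17·390 + 11
19: 6641 = 19·349 + 10
23: 6641 = 23·288 + 17
29: 6641 = 29·229

29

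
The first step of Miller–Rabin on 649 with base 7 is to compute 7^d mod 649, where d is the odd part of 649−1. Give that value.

649 − 1 = 648 = 2^3 · 81, so d = 81.
7^1 ≡ 7 (mod 649)
7^2 ≡ 7^2 = 49 ≡ 49 (mod 649)
7^4 ≡ 49^2 = 2401 ≡ 454 (mod 649)
7^8 ≡ 454^2 = 206116 ≡ 383 (mod 649)
7^16 ≡ 383^2 = 146689 ≡ 15 (mod 649)
7^32 ≡ 15^2 = 225 ≡ 225 (mod 649)
7^64 ≡ 225^2 = 50625 ≡ 3 (mod 649)
81 = 64 + 16 + 1 in binary powers of 2.
So 7^81 ≡ 3 · 15 · 7 ≡ 315 (mod 649).
Squaring chain: 315 → 577 → 641; never reaches −1, so base 7 is a Miller–Rabin witness that 649 is composite.

315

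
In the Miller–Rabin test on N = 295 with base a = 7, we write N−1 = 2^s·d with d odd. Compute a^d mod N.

295 − 1 = 294 = 2^1 · 147, so d = 147.
7^1 ≡ 7 (mod 295)
7^2 ≡ 7^2 = 49 ≡ 49 (mod 295)
7^4 ≡ 49^2 = 2401 ≡ 41 (mod 295)
7^8 ≡ 41^2 = 1681 ≡ 206 (mod 295)
7^16 ≡ 206^2 = 42436 ≡ 251 (mod 295)
7^32 ≡ 251^2 = 63001 ≡ 166 (mod 295)
7^64 ≡ 166^2 = 27556 ≡ 121 (mod 295)
7^128 ≡ 121^2 = 14641 ≡ 186 (mod 295)
147 = 128 + 16 + 2 + 1 in binary powers of 2.
So 7^147 ≡ 186 · 251 · 49 · 7 ≡ 108 (mod 295).
Squaring chain: 108; never reaches −1, so base 7 is a Miller–Rabin witness that 295 is composite.

108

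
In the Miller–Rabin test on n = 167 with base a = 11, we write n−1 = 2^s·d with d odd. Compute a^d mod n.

167 − 1 = 166 = 2^1 · 83, so d = 83.
11^1 ≡ 11 (mod 167)
11^2 ≡ 11^2 = 121 ≡ 121 (mod 167)
11^4 ≡ 121^2 = 14641 ≡ 112 (mod 167)
11^8 ≡ 112^2 = 12544 ≡ 19 (mod 167)
11^16 ≡ 19^2 = 361 ≡ 27 (mod 167)
11^32 ≡ 27^2 = 729 ≡ 61 (mod 167)
11^64 ≡ 61^2 = 3721 ≡ 47 (mod 167)
83 = 64 + 16 + 2 + 1 in binary powers of 2.
So 11^83 ≡ 47 · 27 · 121 · 11 ≡ 1 (mod 167).
Since 11^d ≡ 1 (mod 167), base 11 does not prove 167 composite.

1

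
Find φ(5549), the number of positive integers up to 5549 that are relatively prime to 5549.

5340

Factor: 5549 = 31 · 179.
φ(5549) = (31−1) · (179−1) = 30 · 178 = 5340.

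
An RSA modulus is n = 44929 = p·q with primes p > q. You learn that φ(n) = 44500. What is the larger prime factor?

φ(n) = (p−1)(q−1) = n − (p+q) + 1, so p + q = 44929 − 44500 + 1 = 430.
p and q are the roots of t² − 430t + 44929 = 0.
Discriminant: 430² − 4·44929 = 184900 − 179716 = 5184; √5184 = 72.
q = (430 − 72)/2 = 179, p = (430 + 72)/2 = 251.
Check: 179 · 251 = 44929.

251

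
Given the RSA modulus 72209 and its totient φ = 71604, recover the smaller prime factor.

163

φ(n) = (p−1)(q−1) = n − (p+q) + 1, so p + q = 72209 − 71604 + 1 = 606.
p and q are the roots of t² − 606t + 72209 = 0.
Discriminant: 606² − 4·72209 = 367236 − 288836 = 78400; √78400 = 280.
q = (606 − 280)/2 = 163, p = (606 + 280)/2 = 443.
Check: 163 · 443 = 72209.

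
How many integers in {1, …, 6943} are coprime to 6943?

6760

Factor: 6943 = 53 · 131.
φ(6943) = (53−1) · (131−1) = 52 · 130 = 6760.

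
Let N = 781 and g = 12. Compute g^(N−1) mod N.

12^1 ≡ 12 (mod 781)
12^2 ≡ 12^2 = 144 ≡ 144 (mod 781)
12^4 ≡ 144^2 = 20736 ≡ 430 (mod 781)
12^8 ≡ 430^2 = 184900 ≡ 584 (mod 781)
12^16 ≡ 584^2 = 341056 ≡ 540 (mod 781)
12^32 ≡ 540^2 = 291600 ≡ 287 (mod 781)
12^64 ≡ 287^2 = 82369 ≡ 364 (mod 781)
12^128 ≡ 364^2 = 132496 ≡ 507 (mod 781)
12^256 ≡ 507^2 = 257049 ≡ 100 (mod 781)
12^512 ≡ 100^2 = 10000 ≡ 628 (mod 781)
780 = 512 + 256 + 8 + 4 in binary powers of 2.
So 12^780 ≡ 628 · 100 · 584 · 430 ≡ 529 (mod 781).
Since 529 ≠ 1, base 12 is a Fermat witness: 781 is composite.

529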